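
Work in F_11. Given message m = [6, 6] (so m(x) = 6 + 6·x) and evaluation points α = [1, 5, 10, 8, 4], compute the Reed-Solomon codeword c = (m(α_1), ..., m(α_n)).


c = [1, 3, 0, 10, 8]

Message polynomial: m(x) = 6 + 6·x (mod 11).
For each evaluation point α_i, compute m(α_i) mod 11:
  α_1 = 1: Horner steps 6 → 1, so m(1) = 1.
  α_2 = 5: Horner steps 6 → 3, so m(5) = 3.
  α_3 = 10: Horner steps 6 → 0, so m(10) = 0.
  α_4 = 8: Horner steps 6 → 10, so m(8) = 10.
  α_5 = 4: Horner steps 6 → 8, so m(4) = 8.
Codeword c = [1, 3, 0, 10, 8] ∈ F_11^5.


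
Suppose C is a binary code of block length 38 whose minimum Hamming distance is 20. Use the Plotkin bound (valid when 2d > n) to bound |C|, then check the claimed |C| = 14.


Plotkin bound M ≤ 20; given |C| = 14 ≤ bound (satisfied).

Check applicability: 2d = 40, n = 38.
2d − n = 2 > 0, so Plotkin applies.
Compute d/(2d−n) = 20/2 ≈ 10.0000.
⌊d/(2d−n)⌋ = 10.
Plotkin bound: M ≤ 2·10 = 20.
Given |C| = 14, check: satisfied.
This |C| is below the Plotkin bound.


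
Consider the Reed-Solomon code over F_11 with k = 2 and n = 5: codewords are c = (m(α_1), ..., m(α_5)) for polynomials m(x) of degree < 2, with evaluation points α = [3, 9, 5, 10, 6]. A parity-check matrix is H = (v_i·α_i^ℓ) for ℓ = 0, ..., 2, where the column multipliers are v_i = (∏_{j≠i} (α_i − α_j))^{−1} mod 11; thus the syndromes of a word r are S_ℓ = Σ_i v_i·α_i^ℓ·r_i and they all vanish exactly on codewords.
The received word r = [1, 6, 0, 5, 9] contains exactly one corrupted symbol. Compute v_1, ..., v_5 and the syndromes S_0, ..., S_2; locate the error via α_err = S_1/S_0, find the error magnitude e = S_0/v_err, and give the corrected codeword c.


S = (3, 4, 9), error at position 3, error magnitude e = 1, c = [1, 6, 10, 5, 9].

Step 1: column multipliers v_i = (∏_{j≠i}(α_i − α_j))^{−1} mod 11.
  i = 1 (α = 3): (3−9)(3−5)(3−10)(3−6) = (−6)·(−2)·(−7)·(−3) = 252 ≡ 10, so v_1 = 10^{−1} = 10 (mod 11).
  i = 2 (α = 9): (9−3)(9−5)(9−10)(9−6) = 6·4·(−1)·3 = −72 ≡ 5, so v_2 = 5^{−1} = 9 (mod 11).
  i = 3 (α = 5): (5−3)(5−9)(5−10)(5−6) = 2·(−4)·(−5)·(−1) = −40 ≡ 4, so v_3 = 4^{−1} = 3 (mod 11).
  i = 4 (α = 10): (10−3)(10−9)(10−5)(10−6) = 7·1·5·4 = 140 ≡ 8, so v_4 = 8^{−1} = 7 (mod 11).
  i = 5 (α = 6): (6−3)(6−9)(6−5)(6−10) = 3·(−3)·1·(−4) = 36 ≡ 3, so v_5 = 3^{−1} = 4 (mod 11).
  v = [10, 9, 3, 7, 4].
Step 2: syndromes of r = [1, 6, 0, 5, 9] (all sums mod 11).
  S_0 = Σ v_i r_i = 10·1 + 9·6 + 3·0 + 7·5 + 4·9 = 135 ≡ 3.
  S_1 = Σ v_i α_i r_i = 10·3·1 + 9·9·6 + 3·5·0 + 7·10·5 + 4·6·9 = 1082 ≡ 4.
  α_i^2 mod 11 = [9, 4, 3, 1, 3].
  S_2 = Σ v_i α_i^2 r_i = 10·9·1 + 9·4·6 + 3·3·0 + 7·1·5 + 4·3·9 = 449 ≡ 9.
  S = (3, 4, 9) ≠ 0, so r is not a codeword (an error is present).
Step 3: locate the error. For a single error e at position i, S_ℓ = v_i·e·α_i^ℓ, so α_err = S_1/S_0.
  S_0^{−1} = 3^{−1} = 4 (mod 11), so α_err = 4·4 = 16 ≡ 5 = α_3. Error position i = 3.
  Consistency check: S_2/S_1 = 9·3 = 27 ≡ 5 = α_err ✓ (single-error assumption holds).
Step 4: error magnitude e = S_0/v_3 = S_0·∏_{j≠3}(α_3 − α_j) = 3·4 = 12 ≡ 1 (mod 11).
Step 5: correct position 3: c_3 = r_3 − e = 0 − 1 ≡ 10 (mod 11). Hence c = [1, 6, 10, 5, 9].
  Check: interpolating c through the α_i gives m(x) = 4 + 10·x (degree < 2) with m(α_i) = c_i for every i, so c is indeed a codeword.


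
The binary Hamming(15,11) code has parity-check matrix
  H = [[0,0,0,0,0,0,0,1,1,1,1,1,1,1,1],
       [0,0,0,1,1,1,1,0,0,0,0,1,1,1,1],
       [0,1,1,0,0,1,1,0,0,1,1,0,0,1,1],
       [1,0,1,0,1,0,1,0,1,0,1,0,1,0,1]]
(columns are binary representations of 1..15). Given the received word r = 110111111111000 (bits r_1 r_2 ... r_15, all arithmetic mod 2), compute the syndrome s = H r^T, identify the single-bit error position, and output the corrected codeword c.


s = (1, 1, 1, 1)^T, error position = 15, corrected codeword c = 110111111111001

Compute s = H r^T mod 2 one row at a time:
  s_1 = 1 + 1 + 1 + 1 + 1 + 0 + 0 + 0 = 5 ≡ 1 (mod 2).
  s_2 = 1 + 1 + 1 + 1 + 1 + 0 + 0 + 0 = 5 ≡ 1 (mod 2).
  s_3 = 1 + 0 + 1 + 1 + 1 + 1 + 0 + 0 = 5 ≡ 1 (mod 2).
  s_4 = 1 + 0 + 1 + 1 + 1 + 1 + 0 + 0 = 5 ≡ 1 (mod 2).
s = (1, 1, 1, 1)^T — this equals column 15 of H (binary 1111), so error is at position 15.
Correct: flip bit 15 of r = 110111111111000 to get c = 110111111111001.


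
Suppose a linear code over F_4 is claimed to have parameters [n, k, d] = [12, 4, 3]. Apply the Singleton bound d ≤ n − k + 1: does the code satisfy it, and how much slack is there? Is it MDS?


Singleton RHS = n − k + 1 = 9, slack = 6, bound satisfied, not MDS.

Singleton bound: d ≤ n − k + 1.
Here n = 12, k = 4, so n − k + 1 = 9.
Given d = 3, check d ≤ 9: YES.
Slack = (n − k + 1) − d = 6.
The code is NOT MDS (slack = 6 > 0).
Description: the claimed parameters are [12, 4, 3]_4; such a code would be non-MDS.


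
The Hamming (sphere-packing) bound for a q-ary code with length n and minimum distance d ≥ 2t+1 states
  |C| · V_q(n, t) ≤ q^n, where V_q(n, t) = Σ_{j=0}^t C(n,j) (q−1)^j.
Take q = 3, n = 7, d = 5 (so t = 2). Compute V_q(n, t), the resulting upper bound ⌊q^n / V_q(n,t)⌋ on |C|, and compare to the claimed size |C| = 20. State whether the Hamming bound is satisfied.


V_q(n, t) = 99, q^n = 2187, Hamming bound = 22, |C| = 20 ≤ bound (satisfied).

Step 1: Compute V_q(n, t) = Σ_{j=0}^2 C(n, j) (q−1)^j.
  j = 0: C(7,0)·(2)^0 = 1·1 = 1.
  j = 1: C(7,1)·(2)^1 = 7·2 = 14.
  j = 2: C(7,2)·(2)^2 = 21·4 = 84.
  V_q(n, t) = 1 + 14 + 84 = 99.
Step 2: q^n = 3^7 = 2187.
Step 3: Hamming bound ⌊q^n / V_q(n,t)⌋ = ⌊2187/99⌋ = 22.
Step 4: Compare |C| = 20 to 22: satisfied.
The claimed |C| lies below the Hamming bound.


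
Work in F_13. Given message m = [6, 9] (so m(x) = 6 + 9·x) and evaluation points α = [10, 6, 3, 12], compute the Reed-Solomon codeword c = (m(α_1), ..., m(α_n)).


c = [5, 8, 7, 10]

Message polynomial: m(x) = 6 + 9·x (mod 13).
For each evaluation point α_i, compute m(α_i) mod 13:
  α_1 = 10: Horner steps 9 → 5, so m(10) = 5.
  α_2 = 6: Horner steps 9 → 8, so m(6) = 8.
  α_3 = 3: Horner steps 9 → 7, so m(3) = 7.
  α_4 = 12: Horner steps 9 → 10, so m(12) = 10.
Codeword c = [5, 8, 7, 10] ∈ F_13^4.


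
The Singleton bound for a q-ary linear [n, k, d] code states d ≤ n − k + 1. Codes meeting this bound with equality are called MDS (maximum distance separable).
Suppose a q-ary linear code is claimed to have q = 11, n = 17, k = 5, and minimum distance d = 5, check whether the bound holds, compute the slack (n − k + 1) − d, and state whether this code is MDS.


Singleton RHS = n − k + 1 = 13, slack = 8, bound satisfied, not MDS.

Singleton bound: d ≤ n − k + 1.
Here n = 17, k = 5, so n − k + 1 = 13.
Given d = 5, check d ≤ 13: YES.
Slack = (n − k + 1) − d = 8.
The code is NOT MDS (slack = 8 > 0).
Description: the claimed parameters are [17, 5, 5]_11; such a code would be non-MDS.


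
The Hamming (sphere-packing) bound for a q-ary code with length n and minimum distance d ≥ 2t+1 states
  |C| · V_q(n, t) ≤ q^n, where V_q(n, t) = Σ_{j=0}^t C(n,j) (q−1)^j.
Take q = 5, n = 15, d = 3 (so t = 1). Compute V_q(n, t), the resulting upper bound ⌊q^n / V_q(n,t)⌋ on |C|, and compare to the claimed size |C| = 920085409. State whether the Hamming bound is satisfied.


V_q(n, t) = 61, q^n = 30517578125, Hamming bound = 500288165, |C| = 920085409 > bound (violated).

Step 1: Compute V_q(n, t) = Σ_{j=0}^1 C(n, j) (q−1)^j.
  j = 0: C(15,0)·(4)^0 = 1·1 = 1.
  j = 1: C(15,1)·(4)^1 = 15·4 = 60.
  V_q(n, t) = 1 + 60 = 61.
Step 2: q^n = 5^15 = 30517578125.
Step 3: Hamming bound ⌊q^n / V_q(n,t)⌋ = ⌊30517578125/61⌋ = 500288165.
Step 4: Compare |C| = 920085409 to 500288165: violated.
The claimed |C| lies above the Hamming bound, so no 5-ary code of length 15 with d ≥ 3 can have 920085409 codewords.


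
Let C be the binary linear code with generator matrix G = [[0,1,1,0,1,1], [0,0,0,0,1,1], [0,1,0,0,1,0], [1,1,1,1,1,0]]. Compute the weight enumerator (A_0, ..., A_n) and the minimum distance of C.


Weight distribution: A_0 = 1, A_2 = 6, A_3 = 4, A_4 = 1, A_5 = 4. Minimum distance d = 2.

Enumerate all 2^4 = 16 messages m ∈ F_2^4.
For each, compute codeword c = mG in F_2^6, then tally its weight.
  m = 0000 → c = 000000, weight = 0.
  m = 1000 → c = 011011, weight = 4.
  m = 0100 → c = 000011, weight = 2.
  m = 1100 → c = 011000, weight = 2.
  m = 0010 → c = 010010, weight = 2.
  m = 1010 → c = 001001, weight = 2.
  m = 0110 → c = 010001, weight = 2.
  m = 1110 → c = 001010, weight = 2.
  m = 0001 → c = 111110, weight = 5.
  m = 1001 → c = 100101, weight = 3.
  m = 0101 → c = 111101, weight = 5.
  m = 1101 → c = 100110, weight = 3.
  m = 0011 → c = 101100, weight = 3.
  m = 1011 → c = 110111, weight = 5.
  m = 0111 → c = 101111, weight = 5.
  m = 1111 → c = 110100, weight = 3.
Tally weights:
  weight 0: 1 codewords.
  weight 2: 6 codewords.
  weight 3: 4 codewords.
  weight 4: 1 codewords.
  weight 5: 4 codewords.
Minimum distance d = smallest w > 0 with A_w > 0 = 2.
Sanity: Σ A_w = 16 = 2^4 = 16 ✓.


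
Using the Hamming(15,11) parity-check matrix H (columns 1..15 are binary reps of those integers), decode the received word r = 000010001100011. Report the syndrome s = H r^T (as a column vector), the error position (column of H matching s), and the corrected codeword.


s = (0, 1, 1, 1)^T, error position = 7, corrected codeword c = 000010101100011

Compute s = H r^T mod 2 one row at a time:
  s_1 = 0 + 1 + 1 + 0 + 0 + 0 + 1 + 1 = 4 ≡ 0 (mod 2).
  s_2 = 0 + 1 + 0 + 0 + 0 + 0 + 1 + 1 = 3 ≡ 1 (mod 2).
  s_3 = 0 + 0 + 0 + 0 + 1 + 0 + 1 + 1 = 3 ≡ 1 (mod 2).
  s_4 = 0 + 0 + 1 + 0 + 1 + 0 + 0 + 1 = 3 ≡ 1 (mod 2).
s = (0, 1, 1, 1)^T — this equals column 7 of H (binary 0111), so error is at position 7.
Correct: flip bit 7 of r = 000010001100011 to get c = 000010101100011.


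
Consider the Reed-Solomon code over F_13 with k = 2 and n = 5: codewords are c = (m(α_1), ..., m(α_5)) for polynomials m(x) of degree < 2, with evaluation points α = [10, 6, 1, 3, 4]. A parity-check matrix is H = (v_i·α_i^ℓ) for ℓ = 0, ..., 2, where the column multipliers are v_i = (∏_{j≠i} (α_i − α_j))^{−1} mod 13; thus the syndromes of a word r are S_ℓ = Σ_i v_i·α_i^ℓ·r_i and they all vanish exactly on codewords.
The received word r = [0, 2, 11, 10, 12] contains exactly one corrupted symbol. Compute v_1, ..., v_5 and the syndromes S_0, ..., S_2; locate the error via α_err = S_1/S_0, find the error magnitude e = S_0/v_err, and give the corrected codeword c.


S = (10, 1, 4), error at position 5, error magnitude e = 9, c = [0, 2, 11, 10, 3].

Step 1: column multipliers v_i = (∏_{j≠i}(α_i − α_j))^{−1} mod 13.
  i = 1 (α = 10): (10−6)(10−1)(10−3)(10−4) = 4·9·7·6 = 1512 ≡ 4, so v_1 = 4^{−1} = 10 (mod 13).
  i = 2 (α = 6): (6−10)(6−1)(6−3)(6−4) = (−4)·5·3·2 = −120 ≡ 10, so v_2 = 10^{−1} = 4 (mod 13).
  i = 3 (α = 1): (1−10)(1−6)(1−3)(1−4) = (−9)·(−5)·(−2)·(−3) = 270 ≡ 10, so v_3 = 10^{−1} = 4 (mod 13).
  i = 4 (α = 3): (3−10)(3−6)(3−1)(3−4) = (−7)·(−3)·2·(−1) = −42 ≡ 10, so v_4 = 10^{−1} = 4 (mod 13).
  i = 5 (α = 4): (4−10)(4−6)(4−1)(4−3) = (−6)·(−2)·3·1 = 36 ≡ 10, so v_5 = 10^{−1} = 4 (mod 13).
  v = [10, 4, 4, 4, 4].
Step 2: syndromes of r = [0, 2, 11, 10, 12] (all sums mod 13).
  S_0 = Σ v_i r_i = 10·0 + 4·2 + 4·11 + 4·10 + 4·12 = 140 ≡ 10.
  S_1 = Σ v_i α_i r_i = 10·10·0 + 4·6·2 + 4·1·11 + 4·3·10 + 4·4·12 = 404 ≡ 1.
  α_i^2 mod 13 = [9, 10, 1, 9, 3].
  S_2 = Σ v_i α_i^2 r_i = 10·9·0 + 4·10·2 + 4·1·11 + 4·9·10 + 4·3·12 = 628 ≡ 4.
  S = (10, 1, 4) ≠ 0, so r is not a codeword (an error is present).
Step 3: locate the error. For a single error e at position i, S_ℓ = v_i·e·α_i^ℓ, so α_err = S_1/S_0.
  S_0^{−1} = 10^{−1} = 4 (mod 13), so α_err = 1·4 = 4 ≡ 4 = α_5. Error position i = 5.
  Consistency check: S_2/S_1 = 4·1 = 4 ≡ 4 = α_err ✓ (single-error assumption holds).
Step 4: error magnitude e = S_0/v_5 = S_0·∏_{j≠5}(α_5 − α_j) = 10·10 = 100 ≡ 9 (mod 13).
Step 5: correct position 5: c_5 = r_5 − e = 12 − 9 ≡ 3 (mod 13). Hence c = [0, 2, 11, 10, 3].
  Check: interpolating c through the α_i gives m(x) = 5 + 6·x (degree < 2) with m(α_i) = c_i for every i, so c is indeed a codeword.


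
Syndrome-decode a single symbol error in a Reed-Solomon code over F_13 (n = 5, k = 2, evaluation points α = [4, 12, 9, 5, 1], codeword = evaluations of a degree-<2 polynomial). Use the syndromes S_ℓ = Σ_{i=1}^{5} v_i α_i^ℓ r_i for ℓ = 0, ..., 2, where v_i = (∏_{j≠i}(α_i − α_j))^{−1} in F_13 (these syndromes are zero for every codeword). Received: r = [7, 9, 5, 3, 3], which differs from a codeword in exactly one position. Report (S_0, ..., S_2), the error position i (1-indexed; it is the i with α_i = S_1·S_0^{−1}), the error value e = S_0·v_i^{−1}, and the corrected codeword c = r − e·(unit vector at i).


S = (8, 1, 5), error at position 4, error magnitude e = 12, c = [7, 9, 5, 4, 3].

Step 1: column multipliers v_i = (∏_{j≠i}(α_i − α_j))^{−1} mod 13.
  i = 1 (α = 4): (4−12)(4−9)(4−5)(4−1) = (−8)·(−5)·(−1)·3 = −120 ≡ 10, so v_1 = 10^{−1} = 4 (mod 13).
  i = 2 (α = 12): (12−4)(12−9)(12−5)(12−1) = 8·3·7·11 = 1848 ≡ 2, so v_2 = 2^{−1} = 7 (mod 13).
  i = 3 (α = 9): (9−4)(9−12)(9−5)(9−1) = 5·(−3)·4·8 = −480 ≡ 1, so v_3 = 1^{−1} = 1 (mod 13).
  i = 4 (α = 5): (5−4)(5−12)(5−9)(5−1) = 1·(−7)·(−4)·4 = 112 ≡ 8, so v_4 = 8^{−1} = 5 (mod 13).
  i = 5 (α = 1): (1−4)(1−12)(1−9)(1−5) = (−3)·(−11)·(−8)·(−4) = 1056 ≡ 3, so v_5 = 3^{−1} = 9 (mod 13).
  v = [4, 7, 1, 5, 9].
Step 2: syndromes of r = [7, 9, 5, 3, 3] (all sums mod 13).
  S_0 = Σ v_i r_i = 4·7 + 7·9 + 1·5 + 5·3 + 9·3 = 138 ≡ 8.
  S_1 = Σ v_i α_i r_i = 4·4·7 + 7·12·9 + 1·9·5 + 5·5·3 + 9·1·3 = 1015 ≡ 1.
  α_i^2 mod 13 = [3, 1, 3, 12, 1].
  S_2 = Σ v_i α_i^2 r_i = 4·3·7 + 7·1·9 + 1·3·5 + 5·12·3 + 9·1·3 = 369 ≡ 5.
  S = (8, 1, 5) ≠ 0, so r is not a codeword (an error is present).
Step 3: locate the error. For a single error e at position i, S_ℓ = v_i·e·α_i^ℓ, so α_err = S_1/S_0.
  S_0^{−1} = 8^{−1} = 5 (mod 13), so α_err = 1·5 = 5 ≡ 5 = α_4. Error position i = 4.
  Consistency check: S_2/S_1 = 5·1 = 5 ≡ 5 = α_err ✓ (single-error assumption holds).
Step 4: error magnitude e = S_0/v_4 = S_0·∏_{j≠4}(α_4 − α_j) = 8·8 = 64 ≡ 12 (mod 13).
Step 5: correct position 4: c_4 = r_4 − e = 3 − 12 ≡ 4 (mod 13). Hence c = [7, 9, 5, 4, 3].
  Check: interpolating c through the α_i gives m(x) = 6 + 10·x (degree < 2) with m(α_i) = c_i for every i, so c is indeed a codeword.


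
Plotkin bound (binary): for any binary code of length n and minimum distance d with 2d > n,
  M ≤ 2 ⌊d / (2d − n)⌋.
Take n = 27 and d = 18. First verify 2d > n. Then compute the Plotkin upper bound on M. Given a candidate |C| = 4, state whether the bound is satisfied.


Plotkin bound M ≤ 4; given |C| = 4 ≤ bound (satisfied).

Check applicability: 2d = 36, n = 27.
2d − n = 9 > 0, so Plotkin applies.
Compute d/(2d−n) = 18/9 ≈ 2.0000.
⌊d/(2d−n)⌋ = 2.
Plotkin bound: M ≤ 2·2 = 4.
Given |C| = 4, check: satisfied.
This |C| is at the Plotkin bound.


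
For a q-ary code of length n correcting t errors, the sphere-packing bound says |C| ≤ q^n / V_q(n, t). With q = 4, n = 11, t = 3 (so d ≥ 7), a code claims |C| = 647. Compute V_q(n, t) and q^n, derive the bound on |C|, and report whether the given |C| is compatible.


V_q(n, t) = 4984, q^n = 4194304, Hamming bound = 841, |C| = 647 ≤ bound (satisfied).

Step 1: Compute V_q(n, t) = Σ_{j=0}^3 C(n, j) (q−1)^j.
  j = 0: C(11,0)·(3)^0 = 1·1 = 1.
  j = 1: C(11,1)·(3)^1 = 11·3 = 33.
  j = 2: C(11,2)·(3)^2 = 55·9 = 495.
  j = 3: C(11,3)·(3)^3 = 165·27 = 4455.
  V_q(n, t) = 1 + 33 + 495 + 4455 = 4984.
Step 2: q^n = 4^11 = 4194304.
Step 3: Hamming bound ⌊q^n / V_q(n,t)⌋ = ⌊4194304/4984⌋ = 841.
Step 4: Compare |C| = 647 to 841: satisfied.
The claimed |C| lies below the Hamming bound.


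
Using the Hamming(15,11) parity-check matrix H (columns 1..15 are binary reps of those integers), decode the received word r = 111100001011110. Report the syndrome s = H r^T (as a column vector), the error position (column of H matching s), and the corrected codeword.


s = (1, 0, 0, 1)^T, error position = 9, corrected codeword c = 111100000011110

Compute s = H r^T mod 2 one row at a time:
  s_1 = 0 + 1 + 0 + 1 + 1 + 1 + 1 + 0 = 5 ≡ 1 (mod 2).
  s_2 = 1 + 0 + 0 + 0 + 1 + 1 + 1 + 0 = 4 ≡ 0 (mod 2).
  s_3 = 1 + 1 + 0 + 0 + 0 + 1 + 1 + 0 = 4 ≡ 0 (mod 2).
  s_4 = 1 + 1 + 0 + 0 + 1 + 1 + 1 + 0 = 5 ≡ 1 (mod 2).
s = (1, 0, 0, 1)^T — this equals column 9 of H (binary 1001), so error is at position 9.
Correct: flip bit 9 of r = 111100001011110 to get c = 111100000011110.


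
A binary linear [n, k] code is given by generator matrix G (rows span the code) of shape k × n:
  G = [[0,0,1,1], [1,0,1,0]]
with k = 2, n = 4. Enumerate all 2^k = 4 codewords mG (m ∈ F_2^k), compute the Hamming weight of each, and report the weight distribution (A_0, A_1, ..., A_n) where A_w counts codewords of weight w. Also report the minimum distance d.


Weight distribution: A_0 = 1, A_2 = 3. Minimum distance d = 2.

Enumerate all 2^2 = 4 messages m ∈ F_2^2.
For each, compute codeword c = mG in F_2^4, then tally its weight.
  m = 00 → c = 0000, weight = 0.
  m = 10 → c = 0011, weight = 2.
  m = 01 → c = 1010, weight = 2.
  m = 11 → c = 1001, weight = 2.
Tally weights:
  weight 0: 1 codewords.
  weight 2: 3 codewords.
Minimum distance d = smallest w > 0 with A_w > 0 = 2.
Sanity: Σ A_w = 4 = 2^2 = 4 ✓.


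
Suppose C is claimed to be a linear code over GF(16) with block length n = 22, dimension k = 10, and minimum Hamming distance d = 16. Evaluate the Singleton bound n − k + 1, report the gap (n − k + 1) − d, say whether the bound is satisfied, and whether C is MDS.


Singleton RHS = n − k + 1 = 13, slack = -3, bound violated (no such code; not MDS).

Singleton bound: d ≤ n − k + 1.
Here n = 22, k = 10, so n − k + 1 = 13.
Given d = 16, check d ≤ 13: NO.
Slack = (n − k + 1) − d = -3.
The slack is negative: d = 16 exceeds n − k + 1 = 13 by 3, so the Singleton bound is violated and no linear [22, 10, 16]_16 code can exist. In particular it is not MDS (MDS requires d = n − k + 1 exactly).
Description: the claimed parameters are [22, 10, 16]_16; such a code would be impossible (violates the Singleton bound).


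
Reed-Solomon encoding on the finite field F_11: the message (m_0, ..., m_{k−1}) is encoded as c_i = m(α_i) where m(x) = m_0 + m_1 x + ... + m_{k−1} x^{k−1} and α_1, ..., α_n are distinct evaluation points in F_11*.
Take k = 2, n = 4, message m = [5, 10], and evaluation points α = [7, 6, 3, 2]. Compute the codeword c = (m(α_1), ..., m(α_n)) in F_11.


c = [9, 10, 2, 3]

Message polynomial: m(x) = 5 + 10·x (mod 11).
For each evaluation point α_i, compute m(α_i) mod 11:
  α_1 = 7: Horner steps 10 → 9, so m(7) = 9.
  α_2 = 6: Horner steps 10 → 10, so m(6) = 10.
  α_3 = 3: Horner steps 10 → 2, so m(3) = 2.
  α_4 = 2: Horner steps 10 → 3, so m(2) = 3.
Codeword c = [9, 10, 2, 3] ∈ F_11^4.


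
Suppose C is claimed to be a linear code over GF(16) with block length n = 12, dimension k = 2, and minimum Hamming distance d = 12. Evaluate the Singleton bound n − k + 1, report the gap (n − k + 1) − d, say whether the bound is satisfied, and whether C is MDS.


Singleton RHS = n − k + 1 = 11, slack = -1, bound violated (no such code; not MDS).

Singleton bound: d ≤ n − k + 1.
Here n = 12, k = 2, so n − k + 1 = 11.
Given d = 12, check d ≤ 11: NO.
Slack = (n − k + 1) − d = -1.
The slack is negative: d = 12 exceeds n − k + 1 = 11 by 1, so the Singleton bound is violated and no linear [12, 2, 12]_16 code can exist. In particular it is not MDS (MDS requires d = n − k + 1 exactly).
Description: the claimed parameters are [12, 2, 12]_16; such a code would be impossible (violates the Singleton bound).


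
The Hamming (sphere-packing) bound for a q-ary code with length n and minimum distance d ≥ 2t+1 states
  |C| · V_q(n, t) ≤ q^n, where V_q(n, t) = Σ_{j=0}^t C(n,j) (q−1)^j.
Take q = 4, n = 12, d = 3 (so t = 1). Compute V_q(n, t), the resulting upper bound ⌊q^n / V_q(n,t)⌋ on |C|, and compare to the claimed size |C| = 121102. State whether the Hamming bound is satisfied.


V_q(n, t) = 37, q^n = 16777216, Hamming bound = 453438, |C| = 121102 ≤ bound (satisfied).

Step 1: Compute V_q(n, t) = Σ_{j=0}^1 C(n, j) (q−1)^j.
  j = 0: C(12,0)·(3)^0 = 1·1 = 1.
  j = 1: C(12,1)·(3)^1 = 12·3 = 36.
  V_q(n, t) = 1 + 36 = 37.
Step 2: q^n = 4^12 = 16777216.
Step 3: Hamming bound ⌊q^n / V_q(n,t)⌋ = ⌊16777216/37⌋ = 453438.
Step 4: Compare |C| = 121102 to 453438: satisfied.
The claimed |C| lies below the Hamming bound.


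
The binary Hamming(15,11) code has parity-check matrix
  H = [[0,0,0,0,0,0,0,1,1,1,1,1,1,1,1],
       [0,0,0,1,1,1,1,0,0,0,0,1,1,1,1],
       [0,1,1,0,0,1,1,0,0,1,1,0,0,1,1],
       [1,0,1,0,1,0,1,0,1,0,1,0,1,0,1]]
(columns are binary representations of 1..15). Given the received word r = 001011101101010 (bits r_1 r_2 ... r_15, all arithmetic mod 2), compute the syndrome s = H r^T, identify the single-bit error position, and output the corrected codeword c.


s = (0, 1, 1, 0)^T, error position = 6, corrected codeword c = 001010101101010

Compute s = H r^T mod 2 one row at a time:
  s_1 = 0 + 1 + 1 + 0 + 1 + 0 + 1 + 0 = 4 ≡ 0 (mod 2).
  s_2 = 0 + 1 + 1 + 1 + 1 + 0 + 1 + 0 = 5 ≡ 1 (mod 2).
  s_3 = 0 + 1 + 1 + 1 + 1 + 0 + 1 + 0 = 5 ≡ 1 (mod 2).
  s_4 = 0 + 1 + 1 + 1 + 1 + 0 + 0 + 0 = 4 ≡ 0 (mod 2).
s = (0, 1, 1, 0)^T — this equals column 6 of H (binary 0110), so error is at position 6.
Correct: flip bit 6 of r = 001011101101010 to get c = 001010101101010.


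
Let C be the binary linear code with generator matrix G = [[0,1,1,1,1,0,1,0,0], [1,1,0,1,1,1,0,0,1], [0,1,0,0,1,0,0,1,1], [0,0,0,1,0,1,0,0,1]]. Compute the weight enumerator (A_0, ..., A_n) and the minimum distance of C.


Weight distribution: A_0 = 1, A_3 = 3, A_4 = 4, A_5 = 4, A_6 = 2, A_7 = 1, A_8 = 1. Minimum distance d = 3.

Enumerate all 2^4 = 16 messages m ∈ F_2^4.
For each, compute codeword c = mG in F_2^9, then tally its weight.
  m = 0000 → c = 000000000, weight = 0.
  m = 1000 → c = 011110100, weight = 5.
  m = 0100 → c = 110111001, weight = 6.
  m = 1100 → c = 101001101, weight = 5.
  m = 0010 → c = 010010011, weight = 4.
  m = 1010 → c = 001100111, weight = 5.
  m = 0110 → c = 100101010, weight = 4.
  m = 1110 → c = 111011110, weight = 7.
  m = 0001 → c = 000101001, weight = 3.
  m = 1001 → c = 011011101, weight = 6.
  m = 0101 → c = 110010000, weight = 3.
  m = 1101 → c = 101100100, weight = 4.
  m = 0011 → c = 010111010, weight = 5.
  m = 1011 → c = 001001110, weight = 4.
  m = 0111 → c = 100000011, weight = 3.
  m = 1111 → c = 111110111, weight = 8.
Tally weights:
  weight 0: 1 codewords.
  weight 3: 3 codewords.
  weight 4: 4 codewords.
  weight 5: 4 codewords.
  weight 6: 2 codewords.
  weight 7: 1 codewords.
  weight 8: 1 codewords.
Minimum distance d = smallest w > 0 with A_w > 0 = 3.
Sanity: Σ A_w = 16 = 2^4 = 16 ✓.


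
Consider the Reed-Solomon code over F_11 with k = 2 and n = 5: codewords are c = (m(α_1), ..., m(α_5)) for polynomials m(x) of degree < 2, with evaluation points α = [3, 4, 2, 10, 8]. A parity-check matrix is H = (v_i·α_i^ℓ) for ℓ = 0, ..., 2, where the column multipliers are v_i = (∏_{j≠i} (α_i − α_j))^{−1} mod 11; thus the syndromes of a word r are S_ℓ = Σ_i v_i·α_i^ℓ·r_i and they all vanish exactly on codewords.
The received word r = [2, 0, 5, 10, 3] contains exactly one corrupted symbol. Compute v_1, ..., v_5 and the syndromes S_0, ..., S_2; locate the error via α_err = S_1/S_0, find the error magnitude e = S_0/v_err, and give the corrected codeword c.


S = (7, 3, 6), error at position 3, error magnitude e = 1, c = [2, 0, 4, 10, 3].

Step 1: column multipliers v_i = (∏_{j≠i}(α_i − α_j))^{−1} mod 11.
  i = 1 (α = 3): (3−4)(3−2)(3−10)(3−8) = (−1)·1·(−7)·(−5) = −35 ≡ 9, so v_1 = 9^{−1} = 5 (mod 11).
  i = 2 (α = 4): (4−3)(4−2)(4−10)(4−8) = 1·2·(−6)·(−4) = 48 ≡ 4, so v_2 = 4^{−1} = 3 (mod 11).
  i = 3 (α = 2): (2−3)(2−4)(2−10)(2−8) = (−1)·(−2)·(−8)·(−6) = 96 ≡ 8, so v_3 = 8^{−1} = 7 (mod 11).
  i = 4 (α = 10): (10−3)(10−4)(10−2)(10−8) = 7·6·8·2 = 672 ≡ 1, so v_4 = 1^{−1} = 1 (mod 11).
  i = 5 (α = 8): (8−3)(8−4)(8−2)(8−10) = 5·4·6·(−2) = −240 ≡ 2, so v_5 = 2^{−1} = 6 (mod 11).
  v = [5, 3, 7, 1, 6].
Step 2: syndromes of r = [2, 0, 5, 10, 3] (all sums mod 11).
  S_0 = Σ v_i r_i = 5·2 + 3·0 + 7·5 + 1·10 + 6·3 = 73 ≡ 7.
  S_1 = Σ v_i α_i r_i = 5·3·2 + 3·4·0 + 7·2·5 + 1·10·10 + 6·8·3 = 344 ≡ 3.
  α_i^2 mod 11 = [9, 5, 4, 1, 9].
  S_2 = Σ v_i α_i^2 r_i = 5·9·2 + 3·5·0 + 7·4·5 + 1·1·10 + 6·9·3 = 402 ≡ 6.
  S = (7, 3, 6) ≠ 0, so r is not a codeword (an error is present).
Step 3: locate the error. For a single error e at position i, S_ℓ = v_i·e·α_i^ℓ, so α_err = S_1/S_0.
  S_0^{−1} = 7^{−1} = 8 (mod 11), so α_err = 3·8 = 24 ≡ 2 = α_3. Error position i = 3.
  Consistency check: S_2/S_1 = 6·4 = 24 ≡ 2 = α_err ✓ (single-error assumption holds).
Step 4: error magnitude e = S_0/v_3 = S_0·∏_{j≠3}(α_3 − α_j) = 7·8 = 56 ≡ 1 (mod 11).
Step 5: correct position 3: c_3 = r_3 − e = 5 − 1 ≡ 4 (mod 11). Hence c = [2, 0, 4, 10, 3].
  Check: interpolating c through the α_i gives m(x) = 8 + 9·x (degree < 2) with m(α_i) = c_i for every i, so c is indeed a codeword.


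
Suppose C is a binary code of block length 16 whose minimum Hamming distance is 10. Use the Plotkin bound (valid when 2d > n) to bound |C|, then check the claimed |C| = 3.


Plotkin bound M ≤ 4; given |C| = 3 ≤ bound (satisfied).

Check applicability: 2d = 20, n = 16.
2d − n = 4 > 0, so Plotkin applies.
Compute d/(2d−n) = 10/4 ≈ 2.5000.
⌊d/(2d−n)⌋ = 2.
Plotkin bound: M ≤ 2·2 = 4.
Given |C| = 3, check: satisfied.
This |C| is below the Plotkin bound.


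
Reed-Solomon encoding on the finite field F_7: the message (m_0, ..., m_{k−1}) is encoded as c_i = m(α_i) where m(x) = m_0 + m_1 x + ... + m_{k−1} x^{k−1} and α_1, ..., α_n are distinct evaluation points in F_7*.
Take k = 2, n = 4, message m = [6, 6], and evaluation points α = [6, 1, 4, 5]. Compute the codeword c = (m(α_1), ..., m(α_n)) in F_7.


c = [0, 5, 2, 1]

Message polynomial: m(x) = 6 + 6·x (mod 7).
For each evaluation point α_i, compute m(α_i) mod 7:
  α_1 = 6: Horner steps 6 → 0, so m(6) = 0.
  α_2 = 1: Horner steps 6 → 5, so m(1) = 5.
  α_3 = 4: Horner steps 6 → 2, so m(4) = 2.
  α_4 = 5: Horner steps 6 → 1, so m(5) = 1.
Codeword c = [0, 5, 2, 1] ∈ F_7^4.


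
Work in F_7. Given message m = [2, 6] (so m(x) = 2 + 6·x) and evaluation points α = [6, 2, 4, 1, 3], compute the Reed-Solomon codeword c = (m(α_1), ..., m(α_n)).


c = [3, 0, 5, 1, 6]

Message polynomial: m(x) = 2 + 6·x (mod 7).
For each evaluation point α_i, compute m(α_i) mod 7:
  α_1 = 6: Horner steps 6 → 3, so m(6) = 3.
  α_2 = 2: Horner steps 6 → 0, so m(2) = 0.
  α_3 = 4: Horner steps 6 → 5, so m(4) = 5.
  α_4 = 1: Horner steps 6 → 1, so m(1) = 1.
  α_5 = 3: Horner steps 6 → 6, so m(3) = 6.
Codeword c = [3, 0, 5, 1, 6] ∈ F_7^5.


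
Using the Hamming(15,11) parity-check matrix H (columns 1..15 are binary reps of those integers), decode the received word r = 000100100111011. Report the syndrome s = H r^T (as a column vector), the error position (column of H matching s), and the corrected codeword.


s = (1, 1, 1, 1)^T, error position = 15, corrected codeword c = 000100100111010

Compute s = H r^T mod 2 one row at a time:
  s_1 = 0 + 0 + 1 + 1 + 1 + 0 + 1 + 1 = 5 ≡ 1 (mod 2).
  s_2 = 1 + 0 + 0 + 1 + 1 + 0 + 1 + 1 = 5 ≡ 1 (mod 2).
  s_3 = 0 + 0 + 0 + 1 + 1 + 1 + 1 + 1 = 5 ≡ 1 (mod 2).
  s_4 = 0 + 0 + 0 + 1 + 0 + 1 + 0 + 1 = 3 ≡ 1 (mod 2).
s = (1, 1, 1, 1)^T — this equals column 15 of H (binary 1111), so error is at position 15.
Correct: flip bit 15 of r = 000100100111011 to get c = 000100100111010.


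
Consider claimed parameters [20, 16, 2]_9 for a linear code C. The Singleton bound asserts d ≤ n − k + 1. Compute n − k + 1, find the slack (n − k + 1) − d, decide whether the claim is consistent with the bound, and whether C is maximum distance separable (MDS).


Singleton RHS = n − k + 1 = 5, slack = 3, bound satisfied, not MDS.

Singleton bound: d ≤ n − k + 1.
Here n = 20, k = 16, so n − k + 1 = 5.
Given d = 2, check d ≤ 5: YES.
Slack = (n − k + 1) − d = 3.
The code is NOT MDS (slack = 3 > 0).
Description: the claimed parameters are [20, 16, 2]_9; such a code would be non-MDS.


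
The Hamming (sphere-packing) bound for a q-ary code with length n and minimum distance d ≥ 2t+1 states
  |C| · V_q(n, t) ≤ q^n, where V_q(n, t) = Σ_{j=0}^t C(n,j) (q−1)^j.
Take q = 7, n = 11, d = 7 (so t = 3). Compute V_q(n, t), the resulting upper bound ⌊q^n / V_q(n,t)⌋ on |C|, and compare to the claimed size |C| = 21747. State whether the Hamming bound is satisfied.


V_q(n, t) = 37687, q^n = 1977326743, Hamming bound = 52467, |C| = 21747 ≤ bound (satisfied).

Step 1: Compute V_q(n, t) = Σ_{j=0}^3 C(n, j) (q−1)^j.
  j = 0: C(11,0)·(6)^0 = 1·1 = 1.
  j = 1: C(11,1)·(6)^1 = 11·6 = 66.
  j = 2: C(11,2)·(6)^2 = 55·36 = 1980.
  j = 3: C(11,3)·(6)^3 = 165·216 = 35640.
  V_q(n, t) = 1 + 66 + 1980 + 35640 = 37687.
Step 2: q^n = 7^11 = 1977326743.
Step 3: Hamming bound ⌊q^n / V_q(n,t)⌋ = ⌊1977326743/37687⌋ = 52467.
Step 4: Compare |C| = 21747 to 52467: satisfied.
The claimed |C| lies below the Hamming bound.


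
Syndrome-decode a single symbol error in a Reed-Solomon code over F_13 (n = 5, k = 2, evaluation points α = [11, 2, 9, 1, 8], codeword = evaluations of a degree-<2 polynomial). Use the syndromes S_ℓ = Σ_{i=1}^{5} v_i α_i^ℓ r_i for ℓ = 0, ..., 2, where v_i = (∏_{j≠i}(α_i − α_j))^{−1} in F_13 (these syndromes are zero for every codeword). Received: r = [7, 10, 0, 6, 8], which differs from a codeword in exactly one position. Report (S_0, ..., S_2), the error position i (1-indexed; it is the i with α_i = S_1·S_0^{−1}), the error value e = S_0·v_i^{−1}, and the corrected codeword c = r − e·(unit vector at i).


S = (8, 7, 11), error at position 3, error magnitude e = 1, c = [7, 10, 12, 6, 8].

Step 1: column multipliers v_i = (∏_{j≠i}(α_i − α_j))^{−1} mod 13.
  i = 1 (α = 11): (11−2)(11−9)(11−1)(11−8) = 9·2·10·3 = 540 ≡ 7, so v_1 = 7^{−1} = 2 (mod 13).
  i = 2 (α = 2): (2−11)(2−9)(2−1)(2−8) = (−9)·(−7)·1·(−6) = −378 ≡ 12, so v_2 = 12^{−1} = 12 (mod 13).
  i = 3 (α = 9): (9−11)(9−2)(9−1)(9−8) = (−2)·7·8·1 = −112 ≡ 5, so v_3 = 5^{−1} = 8 (mod 13).
  i = 4 (α = 1): (1−11)(1−2)(1−9)(1−8) = (−10)·(−1)·(−8)·(−7) = 560 ≡ 1, so v_4 = 1^{−1} = 1 (mod 13).
  i = 5 (α = 8): (8−11)(8−2)(8−9)(8−1) = (−3)·6·(−1)·7 = 126 ≡ 9, so v_5 = 9^{−1} = 3 (mod 13).
  v = [2, 12, 8, 1, 3].
Step 2: syndromes of r = [7, 10, 0, 6, 8] (all sums mod 13).
  S_0 = Σ v_i r_i = 2·7 + 12·10 + 8·0 + 1·6 + 3·8 = 164 ≡ 8.
  S_1 = Σ v_i α_i r_i = 2·11·7 + 12·2·10 + 8·9·0 + 1·1·6 + 3·8·8 = 592 ≡ 7.
  α_i^2 mod 13 = [4, 4, 3, 1, 12].
  S_2 = Σ v_i α_i^2 r_i = 2·4·7 + 12·4·10 + 8·3·0 + 1·1·6 + 3·12·8 = 830 ≡ 11.
  S = (8, 7, 11) ≠ 0, so r is not a codeword (an error is present).
Step 3: locate the error. For a single error e at position i, S_ℓ = v_i·e·α_i^ℓ, so α_err = S_1/S_0.
  S_0^{−1} = 8^{−1} = 5 (mod 13), so α_err = 7·5 = 35 ≡ 9 = α_3. Error position i = 3.
  Consistency check: S_2/S_1 = 11·2 = 22 ≡ 9 = α_err ✓ (single-error assumption holds).
Step 4: error magnitude e = S_0/v_3 = S_0·∏_{j≠3}(α_3 − α_j) = 8·5 = 40 ≡ 1 (mod 13).
Step 5: correct position 3: c_3 = r_3 − e = 0 − 1 ≡ 12 (mod 13). Hence c = [7, 10, 12, 6, 8].
  Check: interpolating c through the α_i gives m(x) = 2 + 4·x (degree < 2) with m(α_i) = c_i for every i, so c is indeed a codeword.


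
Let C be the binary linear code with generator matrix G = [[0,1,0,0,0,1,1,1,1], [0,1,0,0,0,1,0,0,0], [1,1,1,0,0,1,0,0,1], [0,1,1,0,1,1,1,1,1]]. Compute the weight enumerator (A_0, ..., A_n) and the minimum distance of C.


Weight distribution: A_0 = 1, A_2 = 2, A_3 = 3, A_4 = 3, A_5 = 4, A_6 = 2, A_7 = 1. Minimum distance d = 2.

Enumerate all 2^4 = 16 messages m ∈ F_2^4.
For each, compute codeword c = mG in F_2^9, then tally its weight.
  m = 0000 → c = 000000000, weight = 0.
  m = 1000 → c = 010001111, weight = 5.
  m = 0100 → c = 010001000, weight = 2.
  m = 1100 → c = 000000111, weight = 3.
  m = 0010 → c = 111001001, weight = 5.
  m = 1010 → c = 101000110, weight = 4.
  m = 0110 → c = 101000001, weight = 3.
  m = 1110 → c = 111001110, weight = 6.
  m = 0001 → c = 011011111, weight = 7.
  m = 1001 → c = 001010000, weight = 2.
  m = 0101 → c = 001010111, weight = 5.
  m = 1101 → c = 011011000, weight = 4.
  m = 0011 → c = 100010110, weight = 4.
  m = 1011 → c = 110011001, weight = 5.
  m = 0111 → c = 110011110, weight = 6.
  m = 1111 → c = 100010001, weight = 3.
Tally weights:
  weight 0: 1 codewords.
  weight 2: 2 codewords.
  weight 3: 3 codewords.
  weight 4: 3 codewords.
  weight 5: 4 codewords.
  weight 6: 2 codewords.
  weight 7: 1 codewords.
Minimum distance d = smallest w > 0 with A_w > 0 = 2.
Sanity: Σ A_w = 16 = 2^4 = 16 ✓.


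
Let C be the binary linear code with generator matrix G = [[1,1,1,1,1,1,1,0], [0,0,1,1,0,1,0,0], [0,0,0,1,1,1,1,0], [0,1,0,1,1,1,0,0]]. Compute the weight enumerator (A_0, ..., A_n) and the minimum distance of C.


Weight distribution: A_0 = 1, A_2 = 2, A_3 = 5, A_4 = 5, A_5 = 2, A_7 = 1. Minimum distance d = 2.

Enumerate all 2^4 = 16 messages m ∈ F_2^4.
For each, compute codeword c = mG in F_2^8, then tally its weight.
  m = 0000 → c = 00000000, weight = 0.
  m = 1000 → c = 11111110, weight = 7.
  m = 0100 → c = 00110100, weight = 3.
  m = 1100 → c = 11001010, weight = 4.
  m = 0010 → c = 00011110, weight = 4.
  m = 1010 → c = 11100000, weight = 3.
  m = 0110 → c = 00101010, weight = 3.
  m = 1110 → c = 11010100, weight = 4.
  m = 0001 → c = 01011100, weight = 4.
  m = 1001 → c = 10100010, weight = 3.
  m = 0101 → c = 01101000, weight = 3.
  m = 1101 → c = 10010110, weight = 4.
  m = 0011 → c = 01000010, weight = 2.
  m = 1011 → c = 10111100, weight = 5.
  m = 0111 → c = 01110110, weight = 5.
  m = 1111 → c = 10001000, weight = 2.
Tally weights:
  weight 0: 1 codewords.
  weight 2: 2 codewords.
  weight 3: 5 codewords.
  weight 4: 5 codewords.
  weight 5: 2 codewords.
  weight 7: 1 codewords.
Minimum distance d = smallest w > 0 with A_w > 0 = 2.
Sanity: Σ A_w = 16 = 2^4 = 16 ✓.


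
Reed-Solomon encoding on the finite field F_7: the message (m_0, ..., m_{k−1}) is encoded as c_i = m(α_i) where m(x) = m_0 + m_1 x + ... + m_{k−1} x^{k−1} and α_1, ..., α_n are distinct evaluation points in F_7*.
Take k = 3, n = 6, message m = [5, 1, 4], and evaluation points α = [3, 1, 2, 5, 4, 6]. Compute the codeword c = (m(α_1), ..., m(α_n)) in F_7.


c = [2, 3, 2, 5, 3, 1]

Message polynomial: m(x) = 5 + 1·x + 4·x^2 (mod 7).
For each evaluation point α_i, compute m(α_i) mod 7:
  α_1 = 3: Horner steps 4 → 6 → 2, so m(3) = 2.
  α_2 = 1: Horner steps 4 → 5 → 3, so m(1) = 3.
  α_3 = 2: Horner steps 4 → 2 → 2, so m(2) = 2.
  α_4 = 5: Horner steps 4 → 0 → 5, so m(5) = 5.
  α_5 = 4: Horner steps 4 → 3 → 3, so m(4) = 3.
  α_6 = 6: Horner steps 4 → 4 → 1, so m(6) = 1.
Codeword c = [2, 3, 2, 5, 3, 1] ∈ F_7^6.


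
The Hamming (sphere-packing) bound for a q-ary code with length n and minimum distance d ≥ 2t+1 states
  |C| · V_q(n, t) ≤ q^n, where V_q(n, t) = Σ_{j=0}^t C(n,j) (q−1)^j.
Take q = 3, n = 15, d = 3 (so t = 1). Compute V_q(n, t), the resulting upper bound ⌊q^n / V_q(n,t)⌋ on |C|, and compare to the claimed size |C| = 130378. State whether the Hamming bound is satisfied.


V_q(n, t) = 31, q^n = 14348907, Hamming bound = 462867, |C| = 130378 ≤ bound (satisfied).

Step 1: Compute V_q(n, t) = Σ_{j=0}^1 C(n, j) (q−1)^j.
  j = 0: C(15,0)·(2)^0 = 1·1 = 1.
  j = 1: C(15,1)·(2)^1 = 15·2 = 30.
  V_q(n, t) = 1 + 30 = 31.
Step 2: q^n = 3^15 = 14348907.
Step 3: Hamming bound ⌊q^n / V_q(n,t)⌋ = ⌊14348907/31⌋ = 462867.
Step 4: Compare |C| = 130378 to 462867: satisfied.
The claimed |C| lies below the Hamming bound.


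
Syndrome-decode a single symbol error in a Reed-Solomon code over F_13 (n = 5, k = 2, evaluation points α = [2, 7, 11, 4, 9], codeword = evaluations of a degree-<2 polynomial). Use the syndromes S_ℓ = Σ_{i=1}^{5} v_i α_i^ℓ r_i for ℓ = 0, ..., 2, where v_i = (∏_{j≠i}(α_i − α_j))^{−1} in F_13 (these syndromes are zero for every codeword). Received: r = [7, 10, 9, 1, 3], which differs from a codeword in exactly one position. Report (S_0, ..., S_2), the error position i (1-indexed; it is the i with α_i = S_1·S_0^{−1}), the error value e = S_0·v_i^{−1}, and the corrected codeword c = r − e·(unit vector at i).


S = (2, 4, 8), error at position 1, error magnitude e = 12, c = [8, 10, 9, 1, 3].

Step 1: column multipliers v_i = (∏_{j≠i}(α_i − α_j))^{−1} mod 13.
  i = 1 (α = 2): (2−7)(2−11)(2−4)(2−9) = (−5)·(−9)·(−2)·(−7) = 630 ≡ 6, so v_1 = 6^{−1} = 11 (mod 13).
  i = 2 (α = 7): (7−2)(7−11)(7−4)(7−9) = 5·(−4)·3·(−2) = 120 ≡ 3, so v_2 = 3^{−1} = 9 (mod 13).
  i = 3 (α = 11): (11−2)(11−7)(11−4)(11−9) = 9·4·7·2 = 504 ≡ 10, so v_3 = 10^{−1} = 4 (mod 13).
  i = 4 (α = 4): (4−2)(4−7)(4−11)(4−9) = 2·(−3)·(−7)·(−5) = −210 ≡ 11, so v_4 = 11^{−1} = 6 (mod 13).
  i = 5 (α = 9): (9−2)(9−7)(9−11)(9−4) = 7·2·(−2)·5 = −140 ≡ 3, so v_5 = 3^{−1} = 9 (mod 13).
  v = [11, 9, 4, 6, 9].
Step 2: syndromes of r = [7, 10, 9, 1, 3] (all sums mod 13).
  S_0 = Σ v_i r_i = 11·7 + 9·10 + 4·9 + 6·1 + 9·3 = 236 ≡ 2.
  S_1 = Σ v_i α_i r_i = 11·2·7 + 9·7·10 + 4·11·9 + 6·4·1 + 9·9·3 = 1447 ≡ 4.
  α_i^2 mod 13 = [4, 10, 4, 3, 3].
  S_2 = Σ v_i α_i^2 r_i = 11·4·7 + 9·10·10 + 4·4·9 + 6·3·1 + 9·3·3 = 1451 ≡ 8.
  S = (2, 4, 8) ≠ 0, so r is not a codeword (an error is present).
Step 3: locate the error. For a single error e at position i, S_ℓ = v_i·e·α_i^ℓ, so α_err = S_1/S_0.
  S_0^{−1} = 2^{−1} = 7 (mod 13), so α_err = 4·7 = 28 ≡ 2 = α_1. Error position i = 1.
  Consistency check: S_2/S_1 = 8·10 = 80 ≡ 2 = α_err ✓ (single-error assumption holds).
Step 4: error magnitude e = S_0/v_1 = S_0·∏_{j≠1}(α_1 − α_j) = 2·6 = 12 ≡ 12 (mod 13).
Step 5: correct position 1: c_1 = r_1 − e = 7 − 12 ≡ 8 (mod 13). Hence c = [8, 10, 9, 1, 3].
  Check: interpolating c through the α_i gives m(x) = 2 + 3·x (degree < 2) with m(α_i) = c_i for every i, so c is indeed a codeword.


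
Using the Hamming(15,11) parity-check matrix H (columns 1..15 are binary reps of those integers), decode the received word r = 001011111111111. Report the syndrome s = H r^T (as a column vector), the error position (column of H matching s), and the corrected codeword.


s = (0, 1, 1, 1)^T, error position = 7, corrected codeword c = 001011011111111

Compute s = H r^T mod 2 one row at a time:
  s_1 = 1 + 1 + 1 + 1 + 1 + 1 + 1 + 1 = 8 ≡ 0 (mod 2).
  s_2 = 0 + 1 + 1 + 1 + 1 + 1 + 1 + 1 = 7 ≡ 1 (mod 2).
  s_3 = 0 + 1 + 1 + 1 + 1 + 1 + 1 + 1 = 7 ≡ 1 (mod 2).
  s_4 = 0 + 1 + 1 + 1 + 1 + 1 + 1 + 1 = 7 ≡ 1 (mod 2).
s = (0, 1, 1, 1)^T — this equals column 7 of H (binary 0111), so error is at position 7.
Correct: flip bit 7 of r = 001011111111111 to get c = 001011011111111.
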